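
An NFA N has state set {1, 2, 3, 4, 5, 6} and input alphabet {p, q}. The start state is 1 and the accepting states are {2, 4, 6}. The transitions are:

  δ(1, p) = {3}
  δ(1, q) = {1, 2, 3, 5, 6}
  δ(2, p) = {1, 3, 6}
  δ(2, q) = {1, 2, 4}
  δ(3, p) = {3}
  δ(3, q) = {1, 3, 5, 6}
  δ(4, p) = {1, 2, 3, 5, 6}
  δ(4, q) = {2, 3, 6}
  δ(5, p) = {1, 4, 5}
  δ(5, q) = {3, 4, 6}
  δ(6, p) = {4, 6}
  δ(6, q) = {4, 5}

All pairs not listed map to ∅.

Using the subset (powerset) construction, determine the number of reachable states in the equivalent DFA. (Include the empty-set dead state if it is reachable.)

6

Start state of the DFA: {1}.
{1} --p--> {3}  [new]
{1} --q--> {1, 2, 3, 5, 6}  [new]
{3} --p--> {3}  [seen]
{3} --q--> {1, 3, 5, 6}  [new]
{1, 2, 3, 5, 6} --p--> {1, 3, 4, 5, 6}  [new]
{1, 2, 3, 5, 6} --q--> {1, 2, 3, 4, 5, 6}  [new]
{1, 3, 5, 6} --p--> {1, 3, 4, 5, 6}  [seen]
{1, 3, 5, 6} --q--> {1, 2, 3, 4, 5, 6}  [seen]
{1, 3, 4, 5, 6} --p--> {1, 2, 3, 4, 5, 6}  [seen]
{1, 3, 4, 5, 6} --q--> {1, 2, 3, 4, 5, 6}  [seen]
{1, 2, 3, 4, 5, 6} --p--> {1, 2, 3, 4, 5, 6}  [seen]
{1, 2, 3, 4, 5, 6} --q--> {1, 2, 3, 4, 5, 6}  [seen]
Reachable DFA states: {1}, {3}, {1, 2, 3, 5, 6}, {1, 3, 5, 6}, {1, 3, 4, 5, 6}, {1, 2, 3, 4, 5, 6}.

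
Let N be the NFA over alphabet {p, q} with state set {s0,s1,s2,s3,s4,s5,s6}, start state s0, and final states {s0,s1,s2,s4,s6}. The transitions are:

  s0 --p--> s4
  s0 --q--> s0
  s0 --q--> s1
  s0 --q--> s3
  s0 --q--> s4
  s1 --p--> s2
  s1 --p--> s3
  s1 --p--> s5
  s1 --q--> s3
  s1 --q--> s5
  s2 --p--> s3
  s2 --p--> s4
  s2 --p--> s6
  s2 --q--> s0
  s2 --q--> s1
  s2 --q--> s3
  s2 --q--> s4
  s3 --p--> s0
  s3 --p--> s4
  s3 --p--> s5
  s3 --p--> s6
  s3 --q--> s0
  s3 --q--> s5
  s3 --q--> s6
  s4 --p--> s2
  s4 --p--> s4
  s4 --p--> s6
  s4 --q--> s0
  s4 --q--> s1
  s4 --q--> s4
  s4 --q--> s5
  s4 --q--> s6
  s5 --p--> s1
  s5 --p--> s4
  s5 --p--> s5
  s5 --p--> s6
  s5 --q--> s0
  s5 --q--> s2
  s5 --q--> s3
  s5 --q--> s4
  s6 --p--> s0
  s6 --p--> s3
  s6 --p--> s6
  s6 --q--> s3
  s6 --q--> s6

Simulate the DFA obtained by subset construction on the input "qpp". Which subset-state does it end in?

{s0,s1,s2,s3,s4,s5,s6}

Start: {s0}.
δ(s0,q) = {s0,s1,s3,s4}.
Union: {s0,s1,s3,s4}.
After q: {s0,s1,s3,s4}.
δ(s0,p) = {s4}; δ(s1,p) = {s2,s3,s5}; δ(s3,p) = {s0,s4,s5,s6}; δ(s4,p) = {s2,s4,s6}.
Union: {s0,s2,s3,s4,s5,s6}.
After p: {s0,s2,s3,s4,s5,s6}.
δ(s0,p) = {s4}; δ(s2,p) = {s3,s4,s6}; δ(s3,p) = {s0,s4,s5,s6}; δ(s4,p) = {s2,s4,s6}; δ(s5,p) = {s1,s4,s5,s6}; δ(s6,p) = {s0,s3,s6}.
Union: {s0,s1,s2,s3,s4,s5,s6}.
After p: {s0,s1,s2,s3,s4,s5,s6}.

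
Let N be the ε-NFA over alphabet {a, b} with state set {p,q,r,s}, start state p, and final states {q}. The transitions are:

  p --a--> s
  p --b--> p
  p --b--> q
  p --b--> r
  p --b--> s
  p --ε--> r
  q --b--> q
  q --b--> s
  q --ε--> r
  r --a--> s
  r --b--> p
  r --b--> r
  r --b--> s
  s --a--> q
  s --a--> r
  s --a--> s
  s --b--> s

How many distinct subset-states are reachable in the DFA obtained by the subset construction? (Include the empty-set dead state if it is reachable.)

Start state of the DFA: {p,r} (ε-closure of the NFA start).
{p,r} --a--> {s}  [new]
{p,r} --b--> {p,q,r,s}  [new]
{s} --a--> {q,r,s}  [new]
{s} --b--> {s}  [seen]
{p,q,r,s} --a--> {q,r,s}  [seen]
{p,q,r,s} --b--> {p,q,r,s}  [seen]
{q,r,s} --a--> {q,r,s}  [seen]
{q,r,s} --b--> {p,q,r,s}  [seen]
Reachable DFA states: {p,r}, {s}, {p,q,r,s}, {q,r,s}.

4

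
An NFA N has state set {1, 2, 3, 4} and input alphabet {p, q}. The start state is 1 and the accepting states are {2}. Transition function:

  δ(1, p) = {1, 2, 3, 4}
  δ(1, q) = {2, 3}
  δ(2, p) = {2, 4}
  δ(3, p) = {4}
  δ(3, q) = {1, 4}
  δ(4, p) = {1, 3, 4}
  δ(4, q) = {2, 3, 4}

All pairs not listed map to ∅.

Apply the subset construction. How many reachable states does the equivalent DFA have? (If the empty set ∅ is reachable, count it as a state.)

6

Start state of the DFA: {1}.
{1} --p--> {1, 2, 3, 4}  [new]
{1} --q--> {2, 3}  [new]
{1, 2, 3, 4} --p--> {1, 2, 3, 4}  [seen]
{1, 2, 3, 4} --q--> {1, 2, 3, 4}  [seen]
{2, 3} --p--> {2, 4}  [new]
{2, 3} --q--> {1, 4}  [new]
{2, 4} --p--> {1, 2, 3, 4}  [seen]
{2, 4} --q--> {2, 3, 4}  [new]
{1, 4} --p--> {1, 2, 3, 4}  [seen]
{1, 4} --q--> {2, 3, 4}  [seen]
{2, 3, 4} --p--> {1, 2, 3, 4}  [seen]
{2, 3, 4} --q--> {1, 2, 3, 4}  [seen]
Reachable DFA states: {1}, {1, 2, 3, 4}, {2, 3}, {2, 4}, {1, 4}, {2, 3, 4}.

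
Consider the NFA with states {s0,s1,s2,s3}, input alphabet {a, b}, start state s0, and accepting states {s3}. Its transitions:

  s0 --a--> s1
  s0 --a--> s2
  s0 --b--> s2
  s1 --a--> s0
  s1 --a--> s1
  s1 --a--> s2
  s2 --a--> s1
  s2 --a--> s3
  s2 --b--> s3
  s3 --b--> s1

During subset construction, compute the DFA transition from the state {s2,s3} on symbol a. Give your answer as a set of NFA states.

δ(s2,a) = {s1,s3}; δ(s3,a) = ∅.
Union: {s1,s3}.

{s1,s3}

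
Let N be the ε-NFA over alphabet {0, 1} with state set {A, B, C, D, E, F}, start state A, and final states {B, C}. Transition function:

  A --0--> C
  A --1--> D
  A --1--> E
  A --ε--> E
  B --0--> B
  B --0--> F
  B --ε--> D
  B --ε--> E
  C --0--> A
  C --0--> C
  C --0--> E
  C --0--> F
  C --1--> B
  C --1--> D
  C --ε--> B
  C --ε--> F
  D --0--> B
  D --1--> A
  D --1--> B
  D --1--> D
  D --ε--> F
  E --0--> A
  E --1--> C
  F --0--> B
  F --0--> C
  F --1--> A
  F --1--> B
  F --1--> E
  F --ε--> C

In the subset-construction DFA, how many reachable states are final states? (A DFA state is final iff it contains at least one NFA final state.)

2

Start state of the DFA: {A, E} (ε-closure of the NFA start).
{A, E} --0--> {A, B, C, D, E, F}  [new]
{A, E} --1--> {B, C, D, E, F}  [new]
{A, B, C, D, E, F} --0--> {A, B, C, D, E, F}  [seen]
{A, B, C, D, E, F} --1--> {A, B, C, D, E, F}  [seen]
{B, C, D, E, F} --0--> {A, B, C, D, E, F}  [seen]
{B, C, D, E, F} --1--> {A, B, C, D, E, F}  [seen]
Reachable DFA states: {A, E}, {A, B, C, D, E, F}, {B, C, D, E, F}.
Accepting DFA states (contain an NFA accepting state): {A, B, C, D, E, F}, {B, C, D, E, F}.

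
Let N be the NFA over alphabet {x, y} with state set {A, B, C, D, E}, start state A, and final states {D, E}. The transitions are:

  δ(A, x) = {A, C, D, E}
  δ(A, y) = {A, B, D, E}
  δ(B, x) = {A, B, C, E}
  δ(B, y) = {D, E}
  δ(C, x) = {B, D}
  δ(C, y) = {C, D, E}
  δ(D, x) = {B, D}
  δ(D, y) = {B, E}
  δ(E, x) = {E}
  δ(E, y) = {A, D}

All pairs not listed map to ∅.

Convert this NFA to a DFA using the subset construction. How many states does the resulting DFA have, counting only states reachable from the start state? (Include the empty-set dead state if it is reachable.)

4

Start state of the DFA: {A}.
{A} --x--> {A, C, D, E}  [new]
{A} --y--> {A, B, D, E}  [new]
{A, C, D, E} --x--> {A, B, C, D, E}  [new]
{A, C, D, E} --y--> {A, B, C, D, E}  [seen]
{A, B, D, E} --x--> {A, B, C, D, E}  [seen]
{A, B, D, E} --y--> {A, B, D, E}  [seen]
{A, B, C, D, E} --x--> {A, B, C, D, E}  [seen]
{A, B, C, D, E} --y--> {A, B, C, D, E}  [seen]
Reachable DFA states: {A}, {A, C, D, E}, {A, B, D, E}, {A, B, C, D, E}.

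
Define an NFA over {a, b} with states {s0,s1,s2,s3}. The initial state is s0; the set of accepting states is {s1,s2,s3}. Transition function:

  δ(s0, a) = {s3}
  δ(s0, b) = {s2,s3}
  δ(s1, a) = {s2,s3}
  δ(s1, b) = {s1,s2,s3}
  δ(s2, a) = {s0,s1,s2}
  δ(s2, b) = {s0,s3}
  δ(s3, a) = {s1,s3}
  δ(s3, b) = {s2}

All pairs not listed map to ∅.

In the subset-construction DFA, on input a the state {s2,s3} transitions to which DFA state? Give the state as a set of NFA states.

{s0,s1,s2,s3}

δ(s2,a) = {s0,s1,s2}; δ(s3,a) = {s1,s3}.
Union: {s0,s1,s2,s3}.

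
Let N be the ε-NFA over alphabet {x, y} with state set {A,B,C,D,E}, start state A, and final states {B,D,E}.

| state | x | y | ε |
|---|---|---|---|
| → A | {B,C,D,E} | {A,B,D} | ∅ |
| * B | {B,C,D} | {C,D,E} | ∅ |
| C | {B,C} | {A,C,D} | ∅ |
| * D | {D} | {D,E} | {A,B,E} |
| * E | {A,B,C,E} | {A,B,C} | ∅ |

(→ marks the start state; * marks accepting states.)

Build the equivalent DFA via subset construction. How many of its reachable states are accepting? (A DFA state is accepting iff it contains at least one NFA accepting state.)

2

Start state of the DFA: {A} (ε-closure of the NFA start).
{A} --x--> {A,B,C,D,E}  [new]
{A} --y--> {A,B,D,E}  [new]
{A,B,C,D,E} --x--> {A,B,C,D,E}  [seen]
{A,B,C,D,E} --y--> {A,B,C,D,E}  [seen]
{A,B,D,E} --x--> {A,B,C,D,E}  [seen]
{A,B,D,E} --y--> {A,B,C,D,E}  [seen]
Reachable DFA states: {A}, {A,B,C,D,E}, {A,B,D,E}.
Accepting DFA states (contain an NFA accepting state): {A,B,C,D,E}, {A,B,D,E}.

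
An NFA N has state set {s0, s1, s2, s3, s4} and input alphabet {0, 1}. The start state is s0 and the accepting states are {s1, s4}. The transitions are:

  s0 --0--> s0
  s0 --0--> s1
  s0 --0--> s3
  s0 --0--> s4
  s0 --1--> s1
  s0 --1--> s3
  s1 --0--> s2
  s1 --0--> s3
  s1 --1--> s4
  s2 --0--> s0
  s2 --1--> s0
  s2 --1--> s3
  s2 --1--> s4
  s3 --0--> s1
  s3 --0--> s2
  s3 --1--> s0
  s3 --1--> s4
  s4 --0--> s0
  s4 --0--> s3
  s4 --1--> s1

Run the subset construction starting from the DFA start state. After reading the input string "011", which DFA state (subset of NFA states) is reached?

{s0, s1, s3, s4}

Start: {s0}.
δ(s0,0) = {s0, s1, s3, s4}.
Union: {s0, s1, s3, s4}.
After 0: {s0, s1, s3, s4}.
δ(s0,1) = {s1, s3}; δ(s1,1) = {s4}; δ(s3,1) = {s0, s4}; δ(s4,1) = {s1}.
Union: {s0, s1, s3, s4}.
After 1: {s0, s1, s3, s4}.
δ(s0,1) = {s1, s3}; δ(s1,1) = {s4}; δ(s3,1) = {s0, s4}; δ(s4,1) = {s1}.
Union: {s0, s1, s3, s4}.
After 1: {s0, s1, s3, s4}.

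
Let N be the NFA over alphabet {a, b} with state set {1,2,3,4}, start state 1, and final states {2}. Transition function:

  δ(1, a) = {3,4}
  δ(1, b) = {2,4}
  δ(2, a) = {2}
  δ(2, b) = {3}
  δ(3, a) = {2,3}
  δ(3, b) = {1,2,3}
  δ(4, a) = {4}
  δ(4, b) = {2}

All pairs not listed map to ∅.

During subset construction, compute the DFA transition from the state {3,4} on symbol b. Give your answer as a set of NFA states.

{1,2,3}

δ(3,b) = {1,2,3}; δ(4,b) = {2}.
Union: {1,2,3}.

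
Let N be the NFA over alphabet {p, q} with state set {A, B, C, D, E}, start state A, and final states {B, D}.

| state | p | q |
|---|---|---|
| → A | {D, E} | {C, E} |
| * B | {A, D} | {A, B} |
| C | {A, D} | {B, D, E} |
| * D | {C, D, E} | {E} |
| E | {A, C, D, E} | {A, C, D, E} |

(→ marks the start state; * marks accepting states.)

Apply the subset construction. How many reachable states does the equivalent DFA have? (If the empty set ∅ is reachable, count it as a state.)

5

Start state of the DFA: {A}.
{A} --p--> {D, E}  [new]
{A} --q--> {C, E}  [new]
{D, E} --p--> {A, C, D, E}  [new]
{D, E} --q--> {A, C, D, E}  [seen]
{C, E} --p--> {A, C, D, E}  [seen]
{C, E} --q--> {A, B, C, D, E}  [new]
{A, C, D, E} --p--> {A, C, D, E}  [seen]
{A, C, D, E} --q--> {A, B, C, D, E}  [seen]
{A, B, C, D, E} --p--> {A, C, D, E}  [seen]
{A, B, C, D, E} --q--> {A, B, C, D, E}  [seen]
Reachable DFA states: {A}, {D, E}, {C, E}, {A, C, D, E}, {A, B, C, D, E}.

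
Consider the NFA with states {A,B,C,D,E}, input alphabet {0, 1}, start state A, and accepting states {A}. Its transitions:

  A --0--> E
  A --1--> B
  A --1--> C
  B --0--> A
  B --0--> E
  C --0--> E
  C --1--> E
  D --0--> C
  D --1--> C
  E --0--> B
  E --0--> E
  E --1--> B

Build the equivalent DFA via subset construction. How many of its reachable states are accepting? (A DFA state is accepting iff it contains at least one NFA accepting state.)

3

Start state of the DFA: {A}.
{A} --0--> {E}  [new]
{A} --1--> {B,C}  [new]
{E} --0--> {B,E}  [new]
{E} --1--> {B}  [new]
{B,C} --0--> {A,E}  [new]
{B,C} --1--> {E}  [seen]
{B,E} --0--> {A,B,E}  [new]
{B,E} --1--> {B}  [seen]
{B} --0--> {A,E}  [seen]
{B} --1--> ∅  [new]
{A,E} --0--> {B,E}  [seen]
{A,E} --1--> {B,C}  [seen]
{A,B,E} --0--> {A,B,E}  [seen]
{A,B,E} --1--> {B,C}  [seen]
∅ --0--> ∅  [seen]
∅ --1--> ∅  [seen]
Reachable DFA states: {A}, {E}, {B,C}, {B,E}, {B}, {A,E}, {A,B,E}, ∅.
Accepting DFA states (contain an NFA accepting state): {A}, {A,E}, {A,B,E}.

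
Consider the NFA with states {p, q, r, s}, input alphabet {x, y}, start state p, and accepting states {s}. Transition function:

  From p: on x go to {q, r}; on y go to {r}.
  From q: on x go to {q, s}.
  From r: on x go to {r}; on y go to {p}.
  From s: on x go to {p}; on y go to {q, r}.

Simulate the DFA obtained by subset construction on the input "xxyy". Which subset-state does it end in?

Start: {p}.
δ(p,x) = {q, r}.
Union: {q, r}.
After x: {q, r}.
δ(q,x) = {q, s}; δ(r,x) = {r}.
Union: {q, r, s}.
After x: {q, r, s}.
δ(q,y) = ∅; δ(r,y) = {p}; δ(s,y) = {q, r}.
Union: {p, q, r}.
After y: {p, q, r}.
δ(p,y) = {r}; δ(q,y) = ∅; δ(r,y) = {p}.
Union: {p, r}.
After y: {p, r}.

{p, r}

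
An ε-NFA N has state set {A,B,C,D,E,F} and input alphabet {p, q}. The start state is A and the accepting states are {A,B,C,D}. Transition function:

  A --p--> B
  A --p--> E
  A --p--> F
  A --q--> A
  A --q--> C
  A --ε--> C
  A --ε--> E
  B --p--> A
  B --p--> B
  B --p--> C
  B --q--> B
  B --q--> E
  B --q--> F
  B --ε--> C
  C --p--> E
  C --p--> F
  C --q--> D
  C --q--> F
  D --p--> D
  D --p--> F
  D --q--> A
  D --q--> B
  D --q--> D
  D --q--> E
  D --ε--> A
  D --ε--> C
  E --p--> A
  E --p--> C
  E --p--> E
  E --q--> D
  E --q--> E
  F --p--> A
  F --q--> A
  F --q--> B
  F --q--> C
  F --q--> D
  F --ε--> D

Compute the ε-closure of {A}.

{A,C,E}

Begin with {A}.
A →ε {C,E}; add C, E.
ε-closure = {A,C,E}.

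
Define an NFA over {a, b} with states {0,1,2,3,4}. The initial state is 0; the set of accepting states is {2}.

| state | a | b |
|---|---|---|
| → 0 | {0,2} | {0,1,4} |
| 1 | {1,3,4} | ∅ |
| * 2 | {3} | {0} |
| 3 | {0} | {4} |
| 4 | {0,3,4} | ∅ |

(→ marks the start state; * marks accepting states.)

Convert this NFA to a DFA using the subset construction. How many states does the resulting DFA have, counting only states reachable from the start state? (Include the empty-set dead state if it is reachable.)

Start state of the DFA: {0}.
{0} --a--> {0,2}  [new]
{0} --b--> {0,1,4}  [new]
{0,2} --a--> {0,2,3}  [new]
{0,2} --b--> {0,1,4}  [seen]
{0,1,4} --a--> {0,1,2,3,4}  [new]
{0,1,4} --b--> {0,1,4}  [seen]
{0,2,3} --a--> {0,2,3}  [seen]
{0,2,3} --b--> {0,1,4}  [seen]
{0,1,2,3,4} --a--> {0,1,2,3,4}  [seen]
{0,1,2,3,4} --b--> {0,1,4}  [seen]
Reachable DFA states: {0}, {0,2}, {0,1,4}, {0,2,3}, {0,1,2,3,4}.

5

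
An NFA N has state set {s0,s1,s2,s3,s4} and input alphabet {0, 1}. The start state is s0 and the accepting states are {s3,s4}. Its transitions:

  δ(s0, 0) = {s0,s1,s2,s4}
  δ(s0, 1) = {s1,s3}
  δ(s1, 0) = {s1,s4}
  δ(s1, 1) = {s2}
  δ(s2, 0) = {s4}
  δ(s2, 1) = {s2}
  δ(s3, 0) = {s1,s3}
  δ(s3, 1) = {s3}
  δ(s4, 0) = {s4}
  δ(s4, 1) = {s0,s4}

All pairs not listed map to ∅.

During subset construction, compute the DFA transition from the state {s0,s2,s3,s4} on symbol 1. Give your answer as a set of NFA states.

δ(s0,1) = {s1,s3}; δ(s2,1) = {s2}; δ(s3,1) = {s3}; δ(s4,1) = {s0,s4}.
Union: {s0,s1,s2,s3,s4}.

{s0,s1,s2,s3,s4}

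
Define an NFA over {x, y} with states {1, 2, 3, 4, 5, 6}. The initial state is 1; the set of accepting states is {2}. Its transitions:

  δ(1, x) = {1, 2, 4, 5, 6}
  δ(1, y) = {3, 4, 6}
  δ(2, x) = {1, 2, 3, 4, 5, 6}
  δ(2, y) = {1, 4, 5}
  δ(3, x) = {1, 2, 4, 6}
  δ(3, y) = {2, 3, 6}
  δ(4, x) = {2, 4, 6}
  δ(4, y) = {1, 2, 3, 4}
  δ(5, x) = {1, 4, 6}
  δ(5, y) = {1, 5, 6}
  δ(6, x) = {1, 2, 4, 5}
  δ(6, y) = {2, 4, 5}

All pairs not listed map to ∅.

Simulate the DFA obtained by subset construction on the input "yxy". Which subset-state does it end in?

Start: {1}.
δ(1,y) = {3, 4, 6}.
Union: {3, 4, 6}.
After y: {3, 4, 6}.
δ(3,x) = {1, 2, 4, 6}; δ(4,x) = {2, 4, 6}; δ(6,x) = {1, 2, 4, 5}.
Union: {1, 2, 4, 5, 6}.
After x: {1, 2, 4, 5, 6}.
δ(1,y) = {3, 4, 6}; δ(2,y) = {1, 4, 5}; δ(4,y) = {1, 2, 3, 4}; δ(5,y) = {1, 5, 6}; δ(6,y) = {2, 4, 5}.
Union: {1, 2, 3, 4, 5, 6}.
After y: {1, 2, 3, 4, 5, 6}.

{1, 2, 3, 4, 5, 6}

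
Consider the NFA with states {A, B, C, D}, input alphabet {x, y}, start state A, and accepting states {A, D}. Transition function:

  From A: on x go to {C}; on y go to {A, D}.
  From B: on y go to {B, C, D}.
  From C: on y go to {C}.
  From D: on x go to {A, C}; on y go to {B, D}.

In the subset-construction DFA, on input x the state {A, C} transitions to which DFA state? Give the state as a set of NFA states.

δ(A,x) = {C}; δ(C,x) = ∅.
Union: {C}.

{C}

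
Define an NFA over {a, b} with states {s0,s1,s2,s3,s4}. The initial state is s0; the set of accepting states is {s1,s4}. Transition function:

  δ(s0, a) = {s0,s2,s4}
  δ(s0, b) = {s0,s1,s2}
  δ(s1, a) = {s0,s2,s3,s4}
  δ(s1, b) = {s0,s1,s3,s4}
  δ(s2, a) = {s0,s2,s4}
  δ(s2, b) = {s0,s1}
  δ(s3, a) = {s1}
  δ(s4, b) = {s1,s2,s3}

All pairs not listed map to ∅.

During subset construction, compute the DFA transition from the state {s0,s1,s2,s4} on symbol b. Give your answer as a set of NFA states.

δ(s0,b) = {s0,s1,s2}; δ(s1,b) = {s0,s1,s3,s4}; δ(s2,b) = {s0,s1}; δ(s4,b) = {s1,s2,s3}.
Union: {s0,s1,s2,s3,s4}.

{s0,s1,s2,s3,s4}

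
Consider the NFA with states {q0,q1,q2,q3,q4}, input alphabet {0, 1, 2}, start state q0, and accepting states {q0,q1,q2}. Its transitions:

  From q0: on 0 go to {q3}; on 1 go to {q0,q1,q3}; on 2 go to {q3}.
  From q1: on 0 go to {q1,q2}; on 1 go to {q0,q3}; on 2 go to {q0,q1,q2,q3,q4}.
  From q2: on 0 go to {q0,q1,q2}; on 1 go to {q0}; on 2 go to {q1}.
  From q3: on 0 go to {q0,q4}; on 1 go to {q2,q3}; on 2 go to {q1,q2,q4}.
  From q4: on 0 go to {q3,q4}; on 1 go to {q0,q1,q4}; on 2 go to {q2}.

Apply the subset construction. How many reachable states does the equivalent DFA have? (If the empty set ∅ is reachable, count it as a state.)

Start state of the DFA: {q0}.
{q0} --0--> {q3}  [new]
{q0} --1--> {q0,q1,q3}  [new]
{q0} --2--> {q3}  [seen]
{q3} --0--> {q0,q4}  [new]
{q3} --1--> {q2,q3}  [new]
{q3} --2--> {q1,q2,q4}  [new]
{q0,q1,q3} --0--> {q0,q1,q2,q3,q4}  [new]
{q0,q1,q3} --1--> {q0,q1,q2,q3}  [new]
{q0,q1,q3} --2--> {q0,q1,q2,q3,q4}  [seen]
{q0,q4} --0--> {q3,q4}  [new]
{q0,q4} --1--> {q0,q1,q3,q4}  [new]
{q0,q4} --2--> {q2,q3}  [seen]
{q2,q3} --0--> {q0,q1,q2,q4}  [new]
{q2,q3} --1--> {q0,q2,q3}  [new]
{q2,q3} --2--> {q1,q2,q4}  [seen]
{q1,q2,q4} --0--> {q0,q1,q2,q3,q4}  [seen]
{q1,q2,q4} --1--> {q0,q1,q3,q4}  [seen]
{q1,q2,q4} --2--> {q0,q1,q2,q3,q4}  [seen]
{q0,q1,q2,q3,q4} --0--> {q0,q1,q2,q3,q4}  [seen]
{q0,q1,q2,q3,q4} --1--> {q0,q1,q2,q3,q4}  [seen]
{q0,q1,q2,q3,q4} --2--> {q0,q1,q2,q3,q4}  [seen]
{q0,q1,q2,q3} --0--> {q0,q1,q2,q3,q4}  [seen]
{q0,q1,q2,q3} --1--> {q0,q1,q2,q3}  [seen]
{q0,q1,q2,q3} --2--> {q0,q1,q2,q3,q4}  [seen]
{q3,q4} --0--> {q0,q3,q4}  [new]
{q3,q4} --1--> {q0,q1,q2,q3,q4}  [seen]
{q3,q4} --2--> {q1,q2,q4}  [seen]
{q0,q1,q3,q4} --0--> {q0,q1,q2,q3,q4}  [seen]
{q0,q1,q3,q4} --1--> {q0,q1,q2,q3,q4}  [seen]
{q0,q1,q3,q4} --2--> {q0,q1,q2,q3,q4}  [seen]
{q0,q1,q2,q4} --0--> {q0,q1,q2,q3,q4}  [seen]
{q0,q1,q2,q4} --1--> {q0,q1,q3,q4}  [seen]
{q0,q1,q2,q4} --2--> {q0,q1,q2,q3,q4}  [seen]
{q0,q2,q3} --0--> {q0,q1,q2,q3,q4}  [seen]
{q0,q2,q3} --1--> {q0,q1,q2,q3}  [seen]
{q0,q2,q3} --2--> {q1,q2,q3,q4}  [new]
{q0,q3,q4} --0--> {q0,q3,q4}  [seen]
{q0,q3,q4} --1--> {q0,q1,q2,q3,q4}  [seen]
{q0,q3,q4} --2--> {q1,q2,q3,q4}  [seen]
{q1,q2,q3,q4} --0--> {q0,q1,q2,q3,q4}  [seen]
{q1,q2,q3,q4} --1--> {q0,q1,q2,q3,q4}  [seen]
{q1,q2,q3,q4} --2--> {q0,q1,q2,q3,q4}  [seen]
Reachable DFA states: {q0}, {q3}, {q0,q1,q3}, {q0,q4}, {q2,q3}, {q1,q2,q4}, {q0,q1,q2,q3,q4}, {q0,q1,q2,q3}, {q3,q4}, {q0,q1,q3,q4}, {q0,q1,q2,q4}, {q0,q2,q3}, {q0,q3,q4}, {q1,q2,q3,q4}.

14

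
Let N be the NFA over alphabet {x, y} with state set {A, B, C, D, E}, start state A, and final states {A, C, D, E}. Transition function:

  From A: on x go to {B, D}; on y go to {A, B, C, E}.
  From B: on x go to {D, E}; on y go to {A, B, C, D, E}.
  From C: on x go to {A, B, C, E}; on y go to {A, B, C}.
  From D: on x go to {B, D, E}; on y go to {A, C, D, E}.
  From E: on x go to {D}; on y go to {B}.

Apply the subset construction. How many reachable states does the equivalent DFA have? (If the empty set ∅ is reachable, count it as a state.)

Start state of the DFA: {A}.
{A} --x--> {B, D}  [new]
{A} --y--> {A, B, C, E}  [new]
{B, D} --x--> {B, D, E}  [new]
{B, D} --y--> {A, B, C, D, E}  [new]
{A, B, C, E} --x--> {A, B, C, D, E}  [seen]
{A, B, C, E} --y--> {A, B, C, D, E}  [seen]
{B, D, E} --x--> {B, D, E}  [seen]
{B, D, E} --y--> {A, B, C, D, E}  [seen]
{A, B, C, D, E} --x--> {A, B, C, D, E}  [seen]
{A, B, C, D, E} --y--> {A, B, C, D, E}  [seen]
Reachable DFA states: {A}, {B, D}, {A, B, C, E}, {B, D, E}, {A, B, C, D, E}.

5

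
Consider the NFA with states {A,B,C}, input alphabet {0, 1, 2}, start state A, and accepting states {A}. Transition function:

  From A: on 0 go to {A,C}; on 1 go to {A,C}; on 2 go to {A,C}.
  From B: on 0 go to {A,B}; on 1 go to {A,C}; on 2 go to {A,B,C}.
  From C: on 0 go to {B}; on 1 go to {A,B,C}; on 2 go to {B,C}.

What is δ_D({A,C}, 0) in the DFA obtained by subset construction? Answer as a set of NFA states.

{A,B,C}

δ(A,0) = {A,C}; δ(C,0) = {B}.
Union: {A,B,C}.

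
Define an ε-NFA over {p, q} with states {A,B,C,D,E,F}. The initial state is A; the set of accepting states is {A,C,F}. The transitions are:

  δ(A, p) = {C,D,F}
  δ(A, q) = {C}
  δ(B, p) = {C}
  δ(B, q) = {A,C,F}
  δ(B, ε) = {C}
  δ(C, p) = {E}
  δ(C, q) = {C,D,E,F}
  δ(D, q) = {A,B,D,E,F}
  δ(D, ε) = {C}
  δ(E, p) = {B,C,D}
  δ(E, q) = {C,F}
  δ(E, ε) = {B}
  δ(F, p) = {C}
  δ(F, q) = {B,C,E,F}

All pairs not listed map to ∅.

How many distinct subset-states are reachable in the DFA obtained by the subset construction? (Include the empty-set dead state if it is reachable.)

Start state of the DFA: {A} (ε-closure of the NFA start).
{A} --p--> {C,D,F}  [new]
{A} --q--> {C}  [new]
{C,D,F} --p--> {B,C,E}  [new]
{C,D,F} --q--> {A,B,C,D,E,F}  [new]
{C} --p--> {B,C,E}  [seen]
{C} --q--> {B,C,D,E,F}  [new]
{B,C,E} --p--> {B,C,D,E}  [new]
{B,C,E} --q--> {A,B,C,D,E,F}  [seen]
{A,B,C,D,E,F} --p--> {B,C,D,E,F}  [seen]
{A,B,C,D,E,F} --q--> {A,B,C,D,E,F}  [seen]
{B,C,D,E,F} --p--> {B,C,D,E}  [seen]
{B,C,D,E,F} --q--> {A,B,C,D,E,F}  [seen]
{B,C,D,E} --p--> {B,C,D,E}  [seen]
{B,C,D,E} --q--> {A,B,C,D,E,F}  [seen]
Reachable DFA states: {A}, {C,D,F}, {C}, {B,C,E}, {A,B,C,D,E,F}, {B,C,D,E,F}, {B,C,D,E}.

7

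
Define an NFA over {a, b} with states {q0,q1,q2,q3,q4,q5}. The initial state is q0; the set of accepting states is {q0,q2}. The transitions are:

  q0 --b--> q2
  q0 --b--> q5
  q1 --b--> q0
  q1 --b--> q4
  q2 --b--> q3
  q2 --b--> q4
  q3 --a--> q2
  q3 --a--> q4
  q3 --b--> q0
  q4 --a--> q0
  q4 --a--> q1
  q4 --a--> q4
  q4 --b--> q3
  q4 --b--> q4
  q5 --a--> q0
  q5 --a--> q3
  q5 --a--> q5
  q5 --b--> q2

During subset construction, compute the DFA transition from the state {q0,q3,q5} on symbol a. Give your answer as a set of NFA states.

{q0,q2,q3,q4,q5}

δ(q0,a) = ∅; δ(q3,a) = {q2,q4}; δ(q5,a) = {q0,q3,q5}.
Union: {q0,q2,q3,q4,q5}.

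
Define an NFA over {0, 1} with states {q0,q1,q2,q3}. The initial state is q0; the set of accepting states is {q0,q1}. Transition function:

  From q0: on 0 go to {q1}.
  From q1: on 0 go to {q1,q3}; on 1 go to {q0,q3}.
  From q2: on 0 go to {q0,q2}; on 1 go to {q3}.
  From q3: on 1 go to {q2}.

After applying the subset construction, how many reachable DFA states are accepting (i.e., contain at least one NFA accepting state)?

8

Start state of the DFA: {q0}.
{q0} --0--> {q1}  [new]
{q0} --1--> ∅  [new]
{q1} --0--> {q1,q3}  [new]
{q1} --1--> {q0,q3}  [new]
∅ --0--> ∅  [seen]
∅ --1--> ∅  [seen]
{q1,q3} --0--> {q1,q3}  [seen]
{q1,q3} --1--> {q0,q2,q3}  [new]
{q0,q3} --0--> {q1}  [seen]
{q0,q3} --1--> {q2}  [new]
{q0,q2,q3} --0--> {q0,q1,q2}  [new]
{q0,q2,q3} --1--> {q2,q3}  [new]
{q2} --0--> {q0,q2}  [new]
{q2} --1--> {q3}  [new]
{q0,q1,q2} --0--> {q0,q1,q2,q3}  [new]
{q0,q1,q2} --1--> {q0,q3}  [seen]
{q2,q3} --0--> {q0,q2}  [seen]
{q2,q3} --1--> {q2,q3}  [seen]
{q0,q2} --0--> {q0,q1,q2}  [seen]
{q0,q2} --1--> {q3}  [seen]
{q3} --0--> ∅  [seen]
{q3} --1--> {q2}  [seen]
{q0,q1,q2,q3} --0--> {q0,q1,q2,q3}  [seen]
{q0,q1,q2,q3} --1--> {q0,q2,q3}  [seen]
Reachable DFA states: {q0}, {q1}, ∅, {q1,q3}, {q0,q3}, {q0,q2,q3}, {q2}, {q0,q1,q2}, {q2,q3}, {q0,q2}, {q3}, {q0,q1,q2,q3}.
Accepting DFA states (contain an NFA accepting state): {q0}, {q1}, {q1,q3}, {q0,q3}, {q0,q2,q3}, {q0,q1,q2}, {q0,q2}, {q0,q1,q2,q3}.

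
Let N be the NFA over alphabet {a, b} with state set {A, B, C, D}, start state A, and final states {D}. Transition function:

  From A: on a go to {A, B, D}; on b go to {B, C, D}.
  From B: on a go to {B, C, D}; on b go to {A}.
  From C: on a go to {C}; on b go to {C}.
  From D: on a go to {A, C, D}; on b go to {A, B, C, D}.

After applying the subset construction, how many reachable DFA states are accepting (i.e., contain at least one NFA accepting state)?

3

Start state of the DFA: {A}.
{A} --a--> {A, B, D}  [new]
{A} --b--> {B, C, D}  [new]
{A, B, D} --a--> {A, B, C, D}  [new]
{A, B, D} --b--> {A, B, C, D}  [seen]
{B, C, D} --a--> {A, B, C, D}  [seen]
{B, C, D} --b--> {A, B, C, D}  [seen]
{A, B, C, D} --a--> {A, B, C, D}  [seen]
{A, B, C, D} --b--> {A, B, C, D}  [seen]
Reachable DFA states: {A}, {A, B, D}, {B, C, D}, {A, B, C, D}.
Accepting DFA states (contain an NFA accepting state): {A, B, D}, {B, C, D}, {A, B, C, D}.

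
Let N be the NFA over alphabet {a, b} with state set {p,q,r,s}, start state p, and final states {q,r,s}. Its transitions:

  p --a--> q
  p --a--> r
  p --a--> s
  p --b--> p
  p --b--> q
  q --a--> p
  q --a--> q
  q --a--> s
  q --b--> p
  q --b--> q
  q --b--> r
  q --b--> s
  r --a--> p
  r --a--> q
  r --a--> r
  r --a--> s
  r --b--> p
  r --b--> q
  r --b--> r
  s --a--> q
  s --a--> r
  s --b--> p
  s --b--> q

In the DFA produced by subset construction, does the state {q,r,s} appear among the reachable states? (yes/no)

yes

Start state of the DFA: {p}.
{p} --a--> {q,r,s}  [new]
{p} --b--> {p,q}  [new]
{q,r,s} --a--> {p,q,r,s}  [new]
{q,r,s} --b--> {p,q,r,s}  [seen]
{p,q} --a--> {p,q,r,s}  [seen]
{p,q} --b--> {p,q,r,s}  [seen]
{p,q,r,s} --a--> {p,q,r,s}  [seen]
{p,q,r,s} --b--> {p,q,r,s}  [seen]
Reachable DFA states: {p}, {q,r,s}, {p,q}, {p,q,r,s}.
{q,r,s} is among them.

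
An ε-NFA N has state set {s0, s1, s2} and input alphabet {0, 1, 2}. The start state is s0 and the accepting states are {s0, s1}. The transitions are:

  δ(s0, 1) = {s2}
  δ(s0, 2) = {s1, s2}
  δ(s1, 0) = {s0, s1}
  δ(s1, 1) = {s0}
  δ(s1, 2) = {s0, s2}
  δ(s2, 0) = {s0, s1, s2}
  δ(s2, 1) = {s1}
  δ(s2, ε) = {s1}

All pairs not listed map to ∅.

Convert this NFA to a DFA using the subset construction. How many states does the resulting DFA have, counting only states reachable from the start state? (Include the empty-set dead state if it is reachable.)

5

Start state of the DFA: {s0} (ε-closure of the NFA start).
{s0} --0--> ∅  [new]
{s0} --1--> {s1, s2}  [new]
{s0} --2--> {s1, s2}  [seen]
∅ --0--> ∅  [seen]
∅ --1--> ∅  [seen]
∅ --2--> ∅  [seen]
{s1, s2} --0--> {s0, s1, s2}  [new]
{s1, s2} --1--> {s0, s1}  [new]
{s1, s2} --2--> {s0, s1, s2}  [seen]
{s0, s1, s2} --0--> {s0, s1, s2}  [seen]
{s0, s1, s2} --1--> {s0, s1, s2}  [seen]
{s0, s1, s2} --2--> {s0, s1, s2}  [seen]
{s0, s1} --0--> {s0, s1}  [seen]
{s0, s1} --1--> {s0, s1, s2}  [seen]
{s0, s1} --2--> {s0, s1, s2}  [seen]
Reachable DFA states: {s0}, ∅, {s1, s2}, {s0, s1, s2}, {s0, s1}.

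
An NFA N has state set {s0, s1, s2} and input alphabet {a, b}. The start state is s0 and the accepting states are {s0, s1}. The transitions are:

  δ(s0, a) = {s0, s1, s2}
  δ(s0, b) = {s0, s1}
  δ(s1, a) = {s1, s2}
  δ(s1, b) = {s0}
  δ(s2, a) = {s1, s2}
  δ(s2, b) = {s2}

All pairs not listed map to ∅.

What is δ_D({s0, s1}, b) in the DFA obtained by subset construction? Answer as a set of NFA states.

δ(s0,b) = {s0, s1}; δ(s1,b) = {s0}.
Union: {s0, s1}.

{s0, s1}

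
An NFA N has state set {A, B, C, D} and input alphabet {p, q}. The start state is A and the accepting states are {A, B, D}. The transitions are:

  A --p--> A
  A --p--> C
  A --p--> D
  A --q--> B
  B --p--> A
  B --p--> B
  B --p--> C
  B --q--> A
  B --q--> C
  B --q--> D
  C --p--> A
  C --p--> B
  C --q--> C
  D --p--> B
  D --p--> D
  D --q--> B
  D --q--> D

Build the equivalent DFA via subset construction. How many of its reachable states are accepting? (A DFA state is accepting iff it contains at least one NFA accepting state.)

Start state of the DFA: {A}.
{A} --p--> {A, C, D}  [new]
{A} --q--> {B}  [new]
{A, C, D} --p--> {A, B, C, D}  [new]
{A, C, D} --q--> {B, C, D}  [new]
{B} --p--> {A, B, C}  [new]
{B} --q--> {A, C, D}  [seen]
{A, B, C, D} --p--> {A, B, C, D}  [seen]
{A, B, C, D} --q--> {A, B, C, D}  [seen]
{B, C, D} --p--> {A, B, C, D}  [seen]
{B, C, D} --q--> {A, B, C, D}  [seen]
{A, B, C} --p--> {A, B, C, D}  [seen]
{A, B, C} --q--> {A, B, C, D}  [seen]
Reachable DFA states: {A}, {A, C, D}, {B}, {A, B, C, D}, {B, C, D}, {A, B, C}.
Accepting DFA states (contain an NFA accepting state): {A}, {A, C, D}, {B}, {A, B, C, D}, {B, C, D}, {A, B, C}.

6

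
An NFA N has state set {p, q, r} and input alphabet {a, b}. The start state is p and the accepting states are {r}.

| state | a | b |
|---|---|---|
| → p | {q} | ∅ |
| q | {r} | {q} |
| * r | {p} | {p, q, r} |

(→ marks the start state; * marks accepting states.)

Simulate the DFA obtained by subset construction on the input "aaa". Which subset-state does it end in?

{p}

Start: {p}.
δ(p,a) = {q}.
Union: {q}.
After a: {q}.
δ(q,a) = {r}.
Union: {r}.
After a: {r}.
δ(r,a) = {p}.
Union: {p}.
After a: {p}.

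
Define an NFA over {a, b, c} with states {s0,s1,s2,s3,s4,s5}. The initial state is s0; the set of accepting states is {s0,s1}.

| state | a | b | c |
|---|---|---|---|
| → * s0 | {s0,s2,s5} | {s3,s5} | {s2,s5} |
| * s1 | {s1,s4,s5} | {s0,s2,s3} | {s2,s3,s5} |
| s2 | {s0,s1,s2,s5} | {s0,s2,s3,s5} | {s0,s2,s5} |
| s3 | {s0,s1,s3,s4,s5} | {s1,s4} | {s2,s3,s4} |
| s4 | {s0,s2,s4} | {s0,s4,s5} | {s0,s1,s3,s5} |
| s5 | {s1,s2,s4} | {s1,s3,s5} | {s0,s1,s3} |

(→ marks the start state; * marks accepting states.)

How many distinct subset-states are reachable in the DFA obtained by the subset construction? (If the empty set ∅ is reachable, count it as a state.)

Start state of the DFA: {s0}.
{s0} --a--> {s0,s2,s5}  [new]
{s0} --b--> {s3,s5}  [new]
{s0} --c--> {s2,s5}  [new]
{s0,s2,s5} --a--> {s0,s1,s2,s4,s5}  [new]
{s0,s2,s5} --b--> {s0,s1,s2,s3,s5}  [new]
{s0,s2,s5} --c--> {s0,s1,s2,s3,s5}  [seen]
{s3,s5} --a--> {s0,s1,s2,s3,s4,s5}  [new]
{s3,s5} --b--> {s1,s3,s4,s5}  [new]
{s3,s5} --c--> {s0,s1,s2,s3,s4}  [new]
{s2,s5} --a--> {s0,s1,s2,s4,s5}  [seen]
{s2,s5} --b--> {s0,s1,s2,s3,s5}  [seen]
{s2,s5} --c--> {s0,s1,s2,s3,s5}  [seen]
{s0,s1,s2,s4,s5} --a--> {s0,s1,s2,s4,s5}  [seen]
{s0,s1,s2,s4,s5} --b--> {s0,s1,s2,s3,s4,s5}  [seen]
{s0,s1,s2,s4,s5} --c--> {s0,s1,s2,s3,s5}  [seen]
{s0,s1,s2,s3,s5} --a--> {s0,s1,s2,s3,s4,s5}  [seen]
{s0,s1,s2,s3,s5} --b--> {s0,s1,s2,s3,s4,s5}  [seen]
{s0,s1,s2,s3,s5} --c--> {s0,s1,s2,s3,s4,s5}  [seen]
{s0,s1,s2,s3,s4,s5} --a--> {s0,s1,s2,s3,s4,s5}  [seen]
{s0,s1,s2,s3,s4,s5} --b--> {s0,s1,s2,s3,s4,s5}  [seen]
{s0,s1,s2,s3,s4,s5} --c--> {s0,s1,s2,s3,s4,s5}  [seen]
{s1,s3,s4,s5} --a--> {s0,s1,s2,s3,s4,s5}  [seen]
{s1,s3,s4,s5} --b--> {s0,s1,s2,s3,s4,s5}  [seen]
{s1,s3,s4,s5} --c--> {s0,s1,s2,s3,s4,s5}  [seen]
{s0,s1,s2,s3,s4} --a--> {s0,s1,s2,s3,s4,s5}  [seen]
{s0,s1,s2,s3,s4} --b--> {s0,s1,s2,s3,s4,s5}  [seen]
{s0,s1,s2,s3,s4} --c--> {s0,s1,s2,s3,s4,s5}  [seen]
Reachable DFA states: {s0}, {s0,s2,s5}, {s3,s5}, {s2,s5}, {s0,s1,s2,s4,s5}, {s0,s1,s2,s3,s5}, {s0,s1,s2,s3,s4,s5}, {s1,s3,s4,s5}, {s0,s1,s2,s3,s4}.

9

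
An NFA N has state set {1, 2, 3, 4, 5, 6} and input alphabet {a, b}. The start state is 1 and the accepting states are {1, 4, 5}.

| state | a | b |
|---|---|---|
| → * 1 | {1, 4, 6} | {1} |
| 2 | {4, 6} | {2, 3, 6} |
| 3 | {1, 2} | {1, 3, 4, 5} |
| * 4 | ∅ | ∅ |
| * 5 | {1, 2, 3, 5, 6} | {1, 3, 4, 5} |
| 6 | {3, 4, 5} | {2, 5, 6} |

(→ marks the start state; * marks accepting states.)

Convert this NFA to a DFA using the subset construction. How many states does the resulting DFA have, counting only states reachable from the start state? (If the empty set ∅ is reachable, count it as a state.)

5

Start state of the DFA: {1}.
{1} --a--> {1, 4, 6}  [new]
{1} --b--> {1}  [seen]
{1, 4, 6} --a--> {1, 3, 4, 5, 6}  [new]
{1, 4, 6} --b--> {1, 2, 5, 6}  [new]
{1, 3, 4, 5, 6} --a--> {1, 2, 3, 4, 5, 6}  [new]
{1, 3, 4, 5, 6} --b--> {1, 2, 3, 4, 5, 6}  [seen]
{1, 2, 5, 6} --a--> {1, 2, 3, 4, 5, 6}  [seen]
{1, 2, 5, 6} --b--> {1, 2, 3, 4, 5, 6}  [seen]
{1, 2, 3, 4, 5, 6} --a--> {1, 2, 3, 4, 5, 6}  [seen]
{1, 2, 3, 4, 5, 6} --b--> {1, 2, 3, 4, 5, 6}  [seen]
Reachable DFA states: {1}, {1, 4, 6}, {1, 3, 4, 5, 6}, {1, 2, 5, 6}, {1, 2, 3, 4, 5, 6}.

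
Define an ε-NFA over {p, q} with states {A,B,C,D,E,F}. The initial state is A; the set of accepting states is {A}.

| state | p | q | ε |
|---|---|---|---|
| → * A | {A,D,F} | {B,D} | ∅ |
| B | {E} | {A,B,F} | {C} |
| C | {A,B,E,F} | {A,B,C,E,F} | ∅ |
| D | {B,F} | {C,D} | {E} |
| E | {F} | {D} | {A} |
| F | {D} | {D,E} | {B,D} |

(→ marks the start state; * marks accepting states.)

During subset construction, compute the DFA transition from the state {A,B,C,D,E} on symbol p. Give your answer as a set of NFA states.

δ(A,p) = {A,D,F}; δ(B,p) = {E}; δ(C,p) = {A,B,E,F}; δ(D,p) = {B,F}; δ(E,p) = {F}.
Union: {A,B,D,E,F}.
ε-closure gives {A,B,C,D,E,F}.

{A,B,C,D,E,F}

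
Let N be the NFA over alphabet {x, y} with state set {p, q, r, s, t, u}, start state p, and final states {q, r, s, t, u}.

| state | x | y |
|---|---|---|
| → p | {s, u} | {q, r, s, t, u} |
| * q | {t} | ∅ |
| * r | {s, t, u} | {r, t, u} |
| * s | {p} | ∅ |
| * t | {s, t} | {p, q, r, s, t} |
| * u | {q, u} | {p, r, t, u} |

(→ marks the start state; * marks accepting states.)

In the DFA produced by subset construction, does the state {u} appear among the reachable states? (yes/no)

no

Start state of the DFA: {p}.
{p} --x--> {s, u}  [new]
{p} --y--> {q, r, s, t, u}  [new]
{s, u} --x--> {p, q, u}  [new]
{s, u} --y--> {p, r, t, u}  [new]
{q, r, s, t, u} --x--> {p, q, s, t, u}  [new]
{q, r, s, t, u} --y--> {p, q, r, s, t, u}  [new]
{p, q, u} --x--> {q, s, t, u}  [new]
{p, q, u} --y--> {p, q, r, s, t, u}  [seen]
{p, r, t, u} --x--> {q, s, t, u}  [seen]
{p, r, t, u} --y--> {p, q, r, s, t, u}  [seen]
{p, q, s, t, u} --x--> {p, q, s, t, u}  [seen]
{p, q, s, t, u} --y--> {p, q, r, s, t, u}  [seen]
{p, q, r, s, t, u} --x--> {p, q, s, t, u}  [seen]
{p, q, r, s, t, u} --y--> {p, q, r, s, t, u}  [seen]
{q, s, t, u} --x--> {p, q, s, t, u}  [seen]
{q, s, t, u} --y--> {p, q, r, s, t, u}  [seen]
Reachable DFA states: {p}, {s, u}, {q, r, s, t, u}, {p, q, u}, {p, r, t, u}, {p, q, s, t, u}, {p, q, r, s, t, u}, {q, s, t, u}.
{u} is not among them.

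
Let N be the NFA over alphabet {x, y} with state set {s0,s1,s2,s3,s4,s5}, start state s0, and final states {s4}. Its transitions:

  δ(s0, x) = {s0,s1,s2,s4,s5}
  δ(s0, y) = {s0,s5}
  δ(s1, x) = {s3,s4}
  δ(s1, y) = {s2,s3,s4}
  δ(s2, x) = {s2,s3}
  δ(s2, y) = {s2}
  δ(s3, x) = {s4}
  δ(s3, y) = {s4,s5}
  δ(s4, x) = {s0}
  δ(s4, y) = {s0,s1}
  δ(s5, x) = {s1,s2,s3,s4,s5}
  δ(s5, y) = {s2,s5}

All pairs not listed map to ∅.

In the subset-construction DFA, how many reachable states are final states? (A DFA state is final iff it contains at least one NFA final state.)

2

Start state of the DFA: {s0}.
{s0} --x--> {s0,s1,s2,s4,s5}  [new]
{s0} --y--> {s0,s5}  [new]
{s0,s1,s2,s4,s5} --x--> {s0,s1,s2,s3,s4,s5}  [new]
{s0,s1,s2,s4,s5} --y--> {s0,s1,s2,s3,s4,s5}  [seen]
{s0,s5} --x--> {s0,s1,s2,s3,s4,s5}  [seen]
{s0,s5} --y--> {s0,s2,s5}  [new]
{s0,s1,s2,s3,s4,s5} --x--> {s0,s1,s2,s3,s4,s5}  [seen]
{s0,s1,s2,s3,s4,s5} --y--> {s0,s1,s2,s3,s4,s5}  [seen]
{s0,s2,s5} --x--> {s0,s1,s2,s3,s4,s5}  [seen]
{s0,s2,s5} --y--> {s0,s2,s5}  [seen]
Reachable DFA states: {s0}, {s0,s1,s2,s4,s5}, {s0,s5}, {s0,s1,s2,s3,s4,s5}, {s0,s2,s5}.
Accepting DFA states (contain an NFA accepting state): {s0,s1,s2,s4,s5}, {s0,s1,s2,s3,s4,s5}.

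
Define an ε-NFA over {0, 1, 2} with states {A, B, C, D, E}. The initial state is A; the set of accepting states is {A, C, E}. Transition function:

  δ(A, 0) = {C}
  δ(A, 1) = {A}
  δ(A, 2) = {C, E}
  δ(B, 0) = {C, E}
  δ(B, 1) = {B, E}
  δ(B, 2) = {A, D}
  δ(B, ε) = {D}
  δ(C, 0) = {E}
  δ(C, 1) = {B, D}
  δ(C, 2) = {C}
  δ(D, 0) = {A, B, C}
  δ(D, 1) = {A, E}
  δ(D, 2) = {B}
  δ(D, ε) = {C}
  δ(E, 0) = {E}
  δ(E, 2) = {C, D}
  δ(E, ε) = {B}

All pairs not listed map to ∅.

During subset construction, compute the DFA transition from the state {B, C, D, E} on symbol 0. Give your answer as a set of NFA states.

δ(B,0) = {C, E}; δ(C,0) = {E}; δ(D,0) = {A, B, C}; δ(E,0) = {E}.
Union: {A, B, C, E}.
ε-closure gives {A, B, C, D, E}.

{A, B, C, D, E}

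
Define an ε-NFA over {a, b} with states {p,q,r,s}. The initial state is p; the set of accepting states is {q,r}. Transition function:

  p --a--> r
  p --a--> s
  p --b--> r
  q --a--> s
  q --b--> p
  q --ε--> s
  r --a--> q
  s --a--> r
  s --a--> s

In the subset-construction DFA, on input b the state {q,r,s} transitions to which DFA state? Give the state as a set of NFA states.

δ(q,b) = {p}; δ(r,b) = ∅; δ(s,b) = ∅.
Union: {p}.

{p}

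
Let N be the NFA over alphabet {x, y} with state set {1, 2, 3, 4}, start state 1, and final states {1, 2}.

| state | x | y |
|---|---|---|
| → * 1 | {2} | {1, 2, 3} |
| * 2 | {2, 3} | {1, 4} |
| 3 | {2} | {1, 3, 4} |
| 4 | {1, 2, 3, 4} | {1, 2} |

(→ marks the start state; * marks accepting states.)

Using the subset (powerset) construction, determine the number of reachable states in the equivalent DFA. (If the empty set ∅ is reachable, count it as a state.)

7

Start state of the DFA: {1}.
{1} --x--> {2}  [new]
{1} --y--> {1, 2, 3}  [new]
{2} --x--> {2, 3}  [new]
{2} --y--> {1, 4}  [new]
{1, 2, 3} --x--> {2, 3}  [seen]
{1, 2, 3} --y--> {1, 2, 3, 4}  [new]
{2, 3} --x--> {2, 3}  [seen]
{2, 3} --y--> {1, 3, 4}  [new]
{1, 4} --x--> {1, 2, 3, 4}  [seen]
{1, 4} --y--> {1, 2, 3}  [seen]
{1, 2, 3, 4} --x--> {1, 2, 3, 4}  [seen]
{1, 2, 3, 4} --y--> {1, 2, 3, 4}  [seen]
{1, 3, 4} --x--> {1, 2, 3, 4}  [seen]
{1, 3, 4} --y--> {1, 2, 3, 4}  [seen]
Reachable DFA states: {1}, {2}, {1, 2, 3}, {2, 3}, {1, 4}, {1, 2, 3, 4}, {1, 3, 4}.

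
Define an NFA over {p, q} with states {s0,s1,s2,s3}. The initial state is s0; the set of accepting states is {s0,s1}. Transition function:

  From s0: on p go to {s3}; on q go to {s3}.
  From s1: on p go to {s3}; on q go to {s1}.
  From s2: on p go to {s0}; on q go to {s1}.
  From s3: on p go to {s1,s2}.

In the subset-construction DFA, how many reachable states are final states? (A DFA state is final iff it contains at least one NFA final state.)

7

Start state of the DFA: {s0}.
{s0} --p--> {s3}  [new]
{s0} --q--> {s3}  [seen]
{s3} --p--> {s1,s2}  [new]
{s3} --q--> ∅  [new]
{s1,s2} --p--> {s0,s3}  [new]
{s1,s2} --q--> {s1}  [new]
∅ --p--> ∅  [seen]
∅ --q--> ∅  [seen]
{s0,s3} --p--> {s1,s2,s3}  [new]
{s0,s3} --q--> {s3}  [seen]
{s1} --p--> {s3}  [seen]
{s1} --q--> {s1}  [seen]
{s1,s2,s3} --p--> {s0,s1,s2,s3}  [new]
{s1,s2,s3} --q--> {s1}  [seen]
{s0,s1,s2,s3} --p--> {s0,s1,s2,s3}  [seen]
{s0,s1,s2,s3} --q--> {s1,s3}  [new]
{s1,s3} --p--> {s1,s2,s3}  [seen]
{s1,s3} --q--> {s1}  [seen]
Reachable DFA states: {s0}, {s3}, {s1,s2}, ∅, {s0,s3}, {s1}, {s1,s2,s3}, {s0,s1,s2,s3}, {s1,s3}.
Accepting DFA states (contain an NFA accepting state): {s0}, {s1,s2}, {s0,s3}, {s1}, {s1,s2,s3}, {s0,s1,s2,s3}, {s1,s3}.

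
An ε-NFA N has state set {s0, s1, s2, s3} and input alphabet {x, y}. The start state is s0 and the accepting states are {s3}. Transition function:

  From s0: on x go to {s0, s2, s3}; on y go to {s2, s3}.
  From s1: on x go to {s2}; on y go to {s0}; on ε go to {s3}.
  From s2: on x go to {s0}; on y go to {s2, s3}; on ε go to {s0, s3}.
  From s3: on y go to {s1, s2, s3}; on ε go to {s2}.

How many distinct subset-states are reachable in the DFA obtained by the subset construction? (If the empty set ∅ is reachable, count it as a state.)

Start state of the DFA: {s0} (ε-closure of the NFA start).
{s0} --x--> {s0, s2, s3}  [new]
{s0} --y--> {s0, s2, s3}  [seen]
{s0, s2, s3} --x--> {s0, s2, s3}  [seen]
{s0, s2, s3} --y--> {s0, s1, s2, s3}  [new]
{s0, s1, s2, s3} --x--> {s0, s2, s3}  [seen]
{s0, s1, s2, s3} --y--> {s0, s1, s2, s3}  [seen]
Reachable DFA states: {s0}, {s0, s2, s3}, {s0, s1, s2, s3}.

3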